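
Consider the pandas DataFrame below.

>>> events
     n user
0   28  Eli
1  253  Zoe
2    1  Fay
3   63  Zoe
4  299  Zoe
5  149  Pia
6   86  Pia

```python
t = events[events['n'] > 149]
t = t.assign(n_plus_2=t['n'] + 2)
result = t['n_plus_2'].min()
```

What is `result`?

255

filter rows where n > 149:
     n user
1  253  Zoe
4  299  Zoe
add column n_plus_2 = t['n'] + 2:
     n user  n_plus_2
1  253  Zoe       255
4  299  Zoe       301
min of column 'n_plus_2' → 255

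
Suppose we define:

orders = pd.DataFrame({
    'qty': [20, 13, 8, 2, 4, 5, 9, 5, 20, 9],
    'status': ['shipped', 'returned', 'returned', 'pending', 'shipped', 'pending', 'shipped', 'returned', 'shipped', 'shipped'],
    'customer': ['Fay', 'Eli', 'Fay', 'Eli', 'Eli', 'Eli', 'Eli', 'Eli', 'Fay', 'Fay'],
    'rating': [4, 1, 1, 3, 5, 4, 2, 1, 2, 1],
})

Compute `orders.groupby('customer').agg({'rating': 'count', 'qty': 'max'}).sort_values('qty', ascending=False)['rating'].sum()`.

group by customer: count(rating), max(qty):
          rating  qty
customer             
Eli            6   13
Fay            4   20
sort by qty descending:
          rating  qty
customer             
Fay            4   20
Eli            6   13
The sum of column 'rating' is 10.

10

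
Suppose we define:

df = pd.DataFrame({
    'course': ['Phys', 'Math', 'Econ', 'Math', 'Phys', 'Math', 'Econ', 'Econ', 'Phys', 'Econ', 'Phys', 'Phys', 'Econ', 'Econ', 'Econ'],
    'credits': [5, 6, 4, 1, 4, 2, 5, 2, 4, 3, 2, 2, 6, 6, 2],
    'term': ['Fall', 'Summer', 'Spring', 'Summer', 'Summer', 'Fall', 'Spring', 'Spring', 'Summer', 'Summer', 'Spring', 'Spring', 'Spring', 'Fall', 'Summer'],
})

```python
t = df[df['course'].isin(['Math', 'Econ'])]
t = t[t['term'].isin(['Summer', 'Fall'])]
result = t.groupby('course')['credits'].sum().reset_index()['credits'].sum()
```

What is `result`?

20

filter rows where course in ['Math', 'Econ']:
   course  credits    term
1    Math        6  Summer
2    Econ        4  Spring
3    Math        1  Summer
5    Math        2    Fall
6    Econ        5  Spring
7    Econ        2  Spring
9    Econ        3  Summer
12   Econ        6  Spring
13   Econ        6    Fall
14   Econ        2  Summer
filter rows where term in ['Summer', 'Fall']:
   course  credits    term
1    Math        6  Summer
3    Math        1  Summer
5    Math        2    Fall
9    Econ        3  Summer
13   Econ        6    Fall
14   Econ        2  Summer
group by course, sum of credits:
course
Econ    11
Math     9
Name: credits, dtype: int64
reset_index():
  course  credits
0   Econ       11
1   Math        9
The sum of column 'credits' is 20.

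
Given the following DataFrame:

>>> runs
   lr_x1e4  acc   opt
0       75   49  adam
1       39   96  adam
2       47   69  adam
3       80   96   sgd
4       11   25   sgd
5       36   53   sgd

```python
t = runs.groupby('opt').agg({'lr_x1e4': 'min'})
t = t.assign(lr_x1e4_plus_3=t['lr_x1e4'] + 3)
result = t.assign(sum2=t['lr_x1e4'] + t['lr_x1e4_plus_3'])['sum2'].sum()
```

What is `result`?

group by opt, min of lr_x1e4:
      lr_x1e4
opt          
adam       39
sgd        11
add column lr_x1e4_plus_3 = t['lr_x1e4'] + 3:
      lr_x1e4  lr_x1e4_plus_3
opt                          
adam       39              42
sgd        11              14
add column sum2 = t['lr_x1e4'] + t['lr_x1e4_plus_3']:
      lr_x1e4  lr_x1e4_plus_3  sum2
opt                                
adam       39              42    81
sgd        11              14    25

106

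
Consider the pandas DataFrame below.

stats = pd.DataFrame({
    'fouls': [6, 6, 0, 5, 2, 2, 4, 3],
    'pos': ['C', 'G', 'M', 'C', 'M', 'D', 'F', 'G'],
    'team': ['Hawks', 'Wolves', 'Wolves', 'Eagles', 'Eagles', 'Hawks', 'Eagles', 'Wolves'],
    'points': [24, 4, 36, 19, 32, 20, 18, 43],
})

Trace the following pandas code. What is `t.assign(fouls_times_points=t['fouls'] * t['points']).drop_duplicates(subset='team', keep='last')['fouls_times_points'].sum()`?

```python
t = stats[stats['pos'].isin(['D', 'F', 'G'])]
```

241

filter rows where pos in ['D', 'F', 'G']:
   fouls pos    team  points
1      6   G  Wolves       4
5      2   D   Hawks      20
6      4   F  Eagles      18
7      3   G  Wolves      43
add column fouls_times_points = t['fouls'] * t['points']:
   fouls pos    team  points  fouls_times_points
1      6   G  Wolves       4                  24
5      2   D   Hawks      20                  40
6      4   F  Eagles      18                  72
7      3   G  Wolves      43                 129
drop duplicate team (keep=last):
   fouls pos    team  points  fouls_times_points
5      2   D   Hawks      20                  40
6      4   F  Eagles      18                  72
7      3   G  Wolves      43                 129
Hence 241.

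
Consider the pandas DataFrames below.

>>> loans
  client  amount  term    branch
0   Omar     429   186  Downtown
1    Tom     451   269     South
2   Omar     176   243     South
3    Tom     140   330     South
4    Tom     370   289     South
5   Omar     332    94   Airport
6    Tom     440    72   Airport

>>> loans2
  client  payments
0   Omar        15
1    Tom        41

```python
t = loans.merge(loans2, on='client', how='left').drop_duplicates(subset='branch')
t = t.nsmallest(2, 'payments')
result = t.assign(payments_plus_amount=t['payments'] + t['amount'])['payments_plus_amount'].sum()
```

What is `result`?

merge on 'client' (how='left') → 7 rows:
  client  amount  term    branch  payments
0   Omar     429   186  Downtown        15
1    Tom     451   269     South        41
2   Omar     176   243     South        15
3    Tom     140   330     South        41
4    Tom     370   289     South        41
5   Omar     332    94   Airport        15
6    Tom     440    72   Airport        41
drop duplicate branch (keep=first):
  client  amount  term    branch  payments
0   Omar     429   186  Downtown        15
1    Tom     451   269     South        41
5   Omar     332    94   Airport        15
take 2 rows with smallest payments:
  client  amount  term    branch  payments
0   Omar     429   186  Downtown        15
5   Omar     332    94   Airport        15
add column payments_plus_amount = t['payments'] + t['amount']:
  client  amount  term    branch  payments  payments_plus_amount
0   Omar     429   186  Downtown        15                   444
5   Omar     332    94   Airport        15                   347

791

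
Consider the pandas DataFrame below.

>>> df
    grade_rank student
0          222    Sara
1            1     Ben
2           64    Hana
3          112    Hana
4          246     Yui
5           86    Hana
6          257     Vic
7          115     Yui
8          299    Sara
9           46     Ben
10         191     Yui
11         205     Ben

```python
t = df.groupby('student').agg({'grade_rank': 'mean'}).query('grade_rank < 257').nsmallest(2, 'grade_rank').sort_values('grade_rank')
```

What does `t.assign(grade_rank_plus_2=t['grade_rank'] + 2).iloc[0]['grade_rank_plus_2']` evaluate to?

group by student, mean of grade_rank:
         grade_rank
student            
Ben       84.000000
Hana      87.333333
Sara     260.500000
Vic      257.000000
Yui      184.000000
filter rows where grade_rank < 257:
         grade_rank
student            
Ben       84.000000
Hana      87.333333
Yui      184.000000
take 2 rows with smallest grade_rank:
         grade_rank
student            
Ben       84.000000
Hana      87.333333
sort by grade_rank:
         grade_rank
student            
Ben       84.000000
Hana      87.333333
add column grade_rank_plus_2 = t['grade_rank'] + 2:
         grade_rank  grade_rank_plus_2
student                               
Ben       84.000000          86.000000
Hana      87.333333          89.333333

86.0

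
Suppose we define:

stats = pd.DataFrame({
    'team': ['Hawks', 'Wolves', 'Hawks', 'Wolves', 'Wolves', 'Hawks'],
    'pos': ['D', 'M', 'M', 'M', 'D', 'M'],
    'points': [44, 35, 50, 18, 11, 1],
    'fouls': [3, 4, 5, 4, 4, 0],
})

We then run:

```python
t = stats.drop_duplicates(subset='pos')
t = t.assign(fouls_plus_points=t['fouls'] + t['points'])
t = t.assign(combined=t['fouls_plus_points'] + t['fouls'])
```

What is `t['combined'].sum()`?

drop duplicate pos (keep=first):
     team pos  points  fouls
0   Hawks   D      44      3
1  Wolves   M      35      4
add column fouls_plus_points = t['fouls'] + t['points']:
     team pos  points  fouls  fouls_plus_points
0   Hawks   D      44      3                 47
1  Wolves   M      35      4                 39
add column combined = t['fouls_plus_points'] + t['fouls']:
     team pos  points  fouls  fouls_plus_points  combined
0   Hawks   D      44      3                 47        50
1  Wolves   M      35      4                 39        43

93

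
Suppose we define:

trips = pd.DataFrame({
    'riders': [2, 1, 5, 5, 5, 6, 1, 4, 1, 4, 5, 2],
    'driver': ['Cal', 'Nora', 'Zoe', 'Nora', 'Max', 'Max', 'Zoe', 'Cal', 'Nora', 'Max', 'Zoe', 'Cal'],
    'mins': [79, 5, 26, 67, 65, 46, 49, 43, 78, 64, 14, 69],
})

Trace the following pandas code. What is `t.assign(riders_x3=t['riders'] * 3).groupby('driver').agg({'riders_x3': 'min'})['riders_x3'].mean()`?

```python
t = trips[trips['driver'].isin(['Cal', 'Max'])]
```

9.0

filter rows where driver in ['Cal', 'Max']:
    riders driver  mins
0        2    Cal    79
4        5    Max    65
5        6    Max    46
7        4    Cal    43
9        4    Max    64
11       2    Cal    69
add column riders_x3 = t['riders'] * 3:
    riders driver  mins  riders_x3
0        2    Cal    79          6
4        5    Max    65         15
5        6    Max    46         18
7        4    Cal    43         12
9        4    Max    64         12
11       2    Cal    69          6
group by driver, min of riders_x3:
        riders_x3
driver           
Cal             6
Max            12
Then the mean of column 'riders_x3': 9.0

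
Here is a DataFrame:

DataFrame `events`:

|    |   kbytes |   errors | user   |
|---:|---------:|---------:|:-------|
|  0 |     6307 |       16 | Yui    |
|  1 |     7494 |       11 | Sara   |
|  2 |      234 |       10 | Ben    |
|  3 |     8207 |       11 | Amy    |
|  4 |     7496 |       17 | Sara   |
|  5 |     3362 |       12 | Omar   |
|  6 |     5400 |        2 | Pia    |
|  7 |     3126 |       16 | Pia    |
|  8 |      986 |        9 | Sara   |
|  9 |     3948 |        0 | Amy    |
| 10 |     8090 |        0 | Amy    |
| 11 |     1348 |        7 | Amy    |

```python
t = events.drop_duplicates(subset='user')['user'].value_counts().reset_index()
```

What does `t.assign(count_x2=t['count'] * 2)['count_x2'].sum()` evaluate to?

12

drop duplicate user (keep=first):
   kbytes  errors  user
0    6307      16   Yui
1    7494      11  Sara
2     234      10   Ben
3    8207      11   Amy
5    3362      12  Omar
6    5400       2   Pia
value_counts of user:
user
Yui     1
Sara    1
Ben     1
Amy     1
Omar    1
Pia     1
Name: count, dtype: int64
reset_index():
   user  count
0   Yui      1
1  Sara      1
2   Ben      1
3   Amy      1
4  Omar      1
5   Pia      1
add column count_x2 = t['count'] * 2:
   user  count  count_x2
0   Yui      1         2
1  Sara      1         2
2   Ben      1         2
3   Amy      1         2
4  Omar      1         2
5   Pia      1         2
Finally, sum of column 'count_x2' = 12.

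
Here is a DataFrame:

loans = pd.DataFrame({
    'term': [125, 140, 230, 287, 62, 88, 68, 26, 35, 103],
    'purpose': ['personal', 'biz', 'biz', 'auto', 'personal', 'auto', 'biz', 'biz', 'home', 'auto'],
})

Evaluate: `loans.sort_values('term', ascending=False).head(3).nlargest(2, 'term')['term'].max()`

287

sort by term descending:
   term   purpose
3   287      auto
2   230       biz
1   140       biz
0   125  personal
9   103      auto
5    88      auto
6    68       biz
4    62  personal
8    35      home
7    26       biz
take first 3 rows:
   term purpose
3   287    auto
2   230     biz
1   140     biz
take 2 rows with largest term:
   term purpose
3   287    auto
2   230     biz
Then the max of column 'term': 287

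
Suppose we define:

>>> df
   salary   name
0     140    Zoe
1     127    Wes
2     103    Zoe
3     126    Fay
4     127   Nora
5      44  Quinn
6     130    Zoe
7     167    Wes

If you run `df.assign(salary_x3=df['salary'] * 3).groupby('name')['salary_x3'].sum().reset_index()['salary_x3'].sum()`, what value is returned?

add column salary_x3 = df['salary'] * 3:
   salary   name  salary_x3
0     140    Zoe        420
1     127    Wes        381
2     103    Zoe        309
3     126    Fay        378
4     127   Nora        381
5      44  Quinn        132
6     130    Zoe        390
7     167    Wes        501
group by name, sum of salary_x3:
name
Fay       378
Nora      381
Quinn     132
Wes       882
Zoe      1119
Name: salary_x3, dtype: int64
reset_index():
    name  salary_x3
0    Fay        378
1   Nora        381
2  Quinn        132
3    Wes        882
4    Zoe       1119
Then the sum of column 'salary_x3': 2892

2892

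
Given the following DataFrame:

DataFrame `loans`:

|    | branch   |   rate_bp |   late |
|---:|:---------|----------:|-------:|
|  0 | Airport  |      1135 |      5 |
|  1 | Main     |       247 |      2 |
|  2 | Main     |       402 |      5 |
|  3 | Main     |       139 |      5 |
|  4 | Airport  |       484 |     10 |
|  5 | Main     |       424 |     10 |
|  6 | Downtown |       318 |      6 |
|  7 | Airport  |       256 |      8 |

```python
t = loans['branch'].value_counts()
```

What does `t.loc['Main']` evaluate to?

4

value_counts of branch:
branch
Main        4
Airport     3
Downtown    1
Name: count, dtype: int64
Hence 4.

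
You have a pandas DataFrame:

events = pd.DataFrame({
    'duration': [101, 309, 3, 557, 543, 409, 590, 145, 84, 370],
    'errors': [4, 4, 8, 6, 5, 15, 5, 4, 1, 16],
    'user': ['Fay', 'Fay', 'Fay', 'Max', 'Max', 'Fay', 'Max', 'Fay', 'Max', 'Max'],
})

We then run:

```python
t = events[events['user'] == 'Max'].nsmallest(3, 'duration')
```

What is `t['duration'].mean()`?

filter rows where user == 'Max':
   duration  errors user
3       557       6  Max
4       543       5  Max
6       590       5  Max
8        84       1  Max
9       370      16  Max
take 3 rows with smallest duration:
   duration  errors user
8        84       1  Max
9       370      16  Max
4       543       5  Max
Hence 332.333333333.

332.333333333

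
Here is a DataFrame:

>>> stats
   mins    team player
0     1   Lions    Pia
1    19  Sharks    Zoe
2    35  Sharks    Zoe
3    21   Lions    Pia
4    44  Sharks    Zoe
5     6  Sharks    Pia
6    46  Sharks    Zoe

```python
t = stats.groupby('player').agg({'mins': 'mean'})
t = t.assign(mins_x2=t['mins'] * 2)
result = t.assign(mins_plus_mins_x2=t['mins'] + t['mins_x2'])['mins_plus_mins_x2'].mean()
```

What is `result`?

68.0

group by player, mean of mins:
             mins
player           
Pia      9.333333
Zoe     36.000000
add column mins_x2 = t['mins'] * 2:
             mins    mins_x2
player                      
Pia      9.333333  18.666667
Zoe     36.000000  72.000000
add column mins_plus_mins_x2 = t['mins'] + t['mins_x2']:
             mins    mins_x2  mins_plus_mins_x2
player                                         
Pia      9.333333  18.666667               28.0
Zoe     36.000000  72.000000              108.0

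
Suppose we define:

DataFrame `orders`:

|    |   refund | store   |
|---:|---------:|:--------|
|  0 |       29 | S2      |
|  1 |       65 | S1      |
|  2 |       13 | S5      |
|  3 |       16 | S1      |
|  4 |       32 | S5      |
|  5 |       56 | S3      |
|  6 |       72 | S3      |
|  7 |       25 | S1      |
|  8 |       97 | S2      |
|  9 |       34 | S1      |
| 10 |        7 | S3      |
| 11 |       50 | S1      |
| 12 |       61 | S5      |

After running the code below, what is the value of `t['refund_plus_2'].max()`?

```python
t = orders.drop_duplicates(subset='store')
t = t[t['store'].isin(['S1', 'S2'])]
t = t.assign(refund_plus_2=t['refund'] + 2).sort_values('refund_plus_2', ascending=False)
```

drop duplicate store (keep=first):
   refund store
0      29    S2
1      65    S1
2      13    S5
5      56    S3
filter rows where store in ['S1', 'S2']:
   refund store
0      29    S2
1      65    S1
add column refund_plus_2 = t['refund'] + 2:
   refund store  refund_plus_2
0      29    S2             31
1      65    S1             67
sort by refund_plus_2 descending:
   refund store  refund_plus_2
1      65    S1             67
0      29    S2             31
Finally, max of column 'refund_plus_2' = 67.

67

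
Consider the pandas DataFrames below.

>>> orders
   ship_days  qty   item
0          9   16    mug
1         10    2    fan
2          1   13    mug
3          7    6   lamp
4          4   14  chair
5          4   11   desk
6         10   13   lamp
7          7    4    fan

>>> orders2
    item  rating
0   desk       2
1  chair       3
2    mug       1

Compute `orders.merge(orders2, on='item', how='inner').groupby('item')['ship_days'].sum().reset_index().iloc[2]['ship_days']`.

merge on 'item' (how='inner') → 4 rows:
   ship_days  qty   item  rating
0          9   16    mug       1
1          1   13    mug       1
2          4   14  chair       3
3          4   11   desk       2
group by item, sum of ship_days:
item
chair     4
desk      4
mug      10
Name: ship_days, dtype: int64
reset_index():
    item  ship_days
0  chair          4
1   desk          4
2    mug         10
Taking the value at position 2, column 'ship_days' gives 10.

10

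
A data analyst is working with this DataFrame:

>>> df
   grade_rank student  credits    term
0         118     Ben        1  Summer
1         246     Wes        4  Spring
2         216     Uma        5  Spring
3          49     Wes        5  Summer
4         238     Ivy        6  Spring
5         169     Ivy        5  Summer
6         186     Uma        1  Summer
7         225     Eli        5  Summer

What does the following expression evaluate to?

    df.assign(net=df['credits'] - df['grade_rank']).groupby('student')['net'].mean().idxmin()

Eli

add column net = df['credits'] - df['grade_rank']:
   grade_rank student  credits    term  net
0         118     Ben        1  Summer -117
1         246     Wes        4  Spring -242
2         216     Uma        5  Spring -211
3          49     Wes        5  Summer  -44
4         238     Ivy        6  Spring -232
5         169     Ivy        5  Summer -164
6         186     Uma        1  Summer -185
7         225     Eli        5  Summer -220
group by student, mean of net:
student
Ben   -117.0
Eli   -220.0
Ivy   -198.0
Uma   -198.0
Wes   -143.0
Name: net, dtype: float64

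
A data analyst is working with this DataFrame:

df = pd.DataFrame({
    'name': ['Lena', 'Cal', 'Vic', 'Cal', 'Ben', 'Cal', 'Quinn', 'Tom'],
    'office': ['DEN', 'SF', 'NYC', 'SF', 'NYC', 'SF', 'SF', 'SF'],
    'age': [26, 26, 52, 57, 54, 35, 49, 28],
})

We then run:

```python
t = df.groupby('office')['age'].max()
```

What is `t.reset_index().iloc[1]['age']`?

54

group by office, max of age:
office
DEN    26
NYC    54
SF     57
Name: age, dtype: int64
reset_index():
  office  age
0    DEN   26
1    NYC   54
2     SF   57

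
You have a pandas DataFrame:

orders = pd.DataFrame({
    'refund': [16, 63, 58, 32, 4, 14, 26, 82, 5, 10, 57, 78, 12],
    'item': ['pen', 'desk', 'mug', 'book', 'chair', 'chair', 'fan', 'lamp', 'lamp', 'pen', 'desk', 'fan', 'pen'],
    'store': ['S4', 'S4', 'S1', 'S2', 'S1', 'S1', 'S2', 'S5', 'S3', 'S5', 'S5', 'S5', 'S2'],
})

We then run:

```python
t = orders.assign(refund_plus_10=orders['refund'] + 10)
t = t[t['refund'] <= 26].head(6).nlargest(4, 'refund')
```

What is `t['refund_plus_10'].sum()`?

106

add column refund_plus_10 = orders['refund'] + 10:
    refund   item store  refund_plus_10
0       16    pen    S4              26
1       63   desk    S4              73
2       58    mug    S1              68
3       32   book    S2              42
4        4  chair    S1              14
5       14  chair    S1              24
6       26    fan    S2              36
7       82   lamp    S5              92
8        5   lamp    S3              15
9       10    pen    S5              20
10      57   desk    S5              67
11      78    fan    S5              88
12      12    pen    S2              22
filter rows where refund <= 26:
    refund   item store  refund_plus_10
0       16    pen    S4              26
4        4  chair    S1              14
5       14  chair    S1              24
6       26    fan    S2              36
8        5   lamp    S3              15
9       10    pen    S5              20
12      12    pen    S2              22
take first 6 rows:
   refund   item store  refund_plus_10
0      16    pen    S4              26
4       4  chair    S1              14
5      14  chair    S1              24
6      26    fan    S2              36
8       5   lamp    S3              15
9      10    pen    S5              20
take 4 rows with largest refund:
   refund   item store  refund_plus_10
6      26    fan    S2              36
0      16    pen    S4              26
5      14  chair    S1              24
9      10    pen    S5              20
Taking the sum of column 'refund_plus_10' gives 106.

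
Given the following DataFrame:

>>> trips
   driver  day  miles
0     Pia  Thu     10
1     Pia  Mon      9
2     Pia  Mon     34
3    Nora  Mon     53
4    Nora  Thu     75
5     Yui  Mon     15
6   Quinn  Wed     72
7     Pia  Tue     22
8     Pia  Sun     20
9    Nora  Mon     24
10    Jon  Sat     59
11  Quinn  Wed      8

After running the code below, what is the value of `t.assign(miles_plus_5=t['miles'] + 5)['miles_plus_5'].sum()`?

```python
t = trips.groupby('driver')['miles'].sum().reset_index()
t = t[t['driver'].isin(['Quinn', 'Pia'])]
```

185

group by driver, sum of miles:
driver
Jon       59
Nora     152
Pia       95
Quinn     80
Yui       15
Name: miles, dtype: int64
reset_index():
  driver  miles
0    Jon     59
1   Nora    152
2    Pia     95
3  Quinn     80
4    Yui     15
filter rows where driver in ['Quinn', 'Pia']:
  driver  miles
2    Pia     95
3  Quinn     80
add column miles_plus_5 = t['miles'] + 5:
  driver  miles  miles_plus_5
2    Pia     95           100
3  Quinn     80            85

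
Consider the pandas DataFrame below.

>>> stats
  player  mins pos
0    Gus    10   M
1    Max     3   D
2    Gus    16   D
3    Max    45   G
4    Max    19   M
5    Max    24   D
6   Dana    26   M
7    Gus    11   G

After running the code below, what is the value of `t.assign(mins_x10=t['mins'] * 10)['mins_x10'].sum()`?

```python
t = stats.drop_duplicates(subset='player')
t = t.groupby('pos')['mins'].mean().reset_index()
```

210.0

drop duplicate player (keep=first):
  player  mins pos
0    Gus    10   M
1    Max     3   D
6   Dana    26   M
group by pos, mean of mins:
pos
D     3.0
M    18.0
Name: mins, dtype: float64
reset_index():
  pos  mins
0   D   3.0
1   M  18.0
add column mins_x10 = t['mins'] * 10:
  pos  mins  mins_x10
0   D   3.0      30.0
1   M  18.0     180.0
Then the sum of column 'mins_x10': 210.0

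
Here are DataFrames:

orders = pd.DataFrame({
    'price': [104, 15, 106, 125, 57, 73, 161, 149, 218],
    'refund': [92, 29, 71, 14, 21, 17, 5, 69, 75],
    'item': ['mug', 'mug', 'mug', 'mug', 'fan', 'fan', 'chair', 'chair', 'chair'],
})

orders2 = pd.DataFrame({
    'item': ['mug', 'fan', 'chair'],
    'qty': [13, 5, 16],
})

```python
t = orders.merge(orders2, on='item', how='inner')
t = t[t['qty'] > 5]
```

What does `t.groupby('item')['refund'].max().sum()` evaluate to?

167

merge on 'item' (how='inner') → 9 rows:
   price  refund   item  qty
0    104      92    mug   13
1     15      29    mug   13
2    106      71    mug   13
3    125      14    mug   13
4     57      21    fan    5
5     73      17    fan    5
6    161       5  chair   16
7    149      69  chair   16
8    218      75  chair   16
filter rows where qty > 5:
   price  refund   item  qty
0    104      92    mug   13
1     15      29    mug   13
2    106      71    mug   13
3    125      14    mug   13
6    161       5  chair   16
7    149      69  chair   16
8    218      75  chair   16
group by item, max of refund:
item
chair    75
mug      92
Name: refund, dtype: int64
Taking the sum of the resulting series gives 167.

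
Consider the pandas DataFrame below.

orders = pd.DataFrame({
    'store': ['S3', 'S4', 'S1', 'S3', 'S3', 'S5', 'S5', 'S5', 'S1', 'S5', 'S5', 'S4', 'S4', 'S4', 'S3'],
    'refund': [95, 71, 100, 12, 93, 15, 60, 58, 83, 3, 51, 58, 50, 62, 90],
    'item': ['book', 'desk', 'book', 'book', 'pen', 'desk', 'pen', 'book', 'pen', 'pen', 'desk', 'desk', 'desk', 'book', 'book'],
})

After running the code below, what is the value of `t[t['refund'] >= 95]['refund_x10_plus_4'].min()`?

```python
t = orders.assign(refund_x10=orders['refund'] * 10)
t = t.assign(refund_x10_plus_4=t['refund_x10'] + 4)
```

954

add column refund_x10 = orders['refund'] * 10:
   store  refund  item  refund_x10
0     S3      95  book         950
1     S4      71  desk         710
2     S1     100  book        1000
3     S3      12  book         120
4     S3      93   pen         930
5     S5      15  desk         150
6     S5      60   pen         600
7     S5      58  book         580
8     S1      83   pen         830
9     S5       3   pen          30
10    S5      51  desk         510
11    S4      58  desk         580
12    S4      50  desk         500
13    S4      62  book         620
14    S3      90  book         900
add column refund_x10_plus_4 = t['refund_x10'] + 4:
   store  refund  item  refund_x10  refund_x10_plus_4
0     S3      95  book         950                954
1     S4      71  desk         710                714
2     S1     100  book        1000               1004
3     S3      12  book         120                124
4     S3      93   pen         930                934
5     S5      15  desk         150                154
6     S5      60   pen         600                604
7     S5      58  book         580                584
8     S1      83   pen         830                834
9     S5       3   pen          30                 34
10    S5      51  desk         510                514
11    S4      58  desk         580                584
12    S4      50  desk         500                504
13    S4      62  book         620                624
14    S3      90  book         900                904
filter rows where refund >= 95:
  store  refund  item  refund_x10  refund_x10_plus_4
0    S3      95  book         950                954
2    S1     100  book        1000               1004
The min of column 'refund_x10_plus_4' is 954.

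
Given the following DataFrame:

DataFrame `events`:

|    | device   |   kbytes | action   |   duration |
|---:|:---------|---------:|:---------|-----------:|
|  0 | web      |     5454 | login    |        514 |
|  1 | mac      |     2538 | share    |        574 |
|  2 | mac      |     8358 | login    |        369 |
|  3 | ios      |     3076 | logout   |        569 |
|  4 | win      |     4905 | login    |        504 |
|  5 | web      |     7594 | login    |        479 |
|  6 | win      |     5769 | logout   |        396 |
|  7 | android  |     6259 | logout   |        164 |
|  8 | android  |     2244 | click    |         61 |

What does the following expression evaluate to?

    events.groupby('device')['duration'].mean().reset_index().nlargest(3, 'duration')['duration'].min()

471.5

group by device, mean of duration:
device
android    112.5
ios        569.0
mac        471.5
web        496.5
win        450.0
Name: duration, dtype: float64
reset_index():
    device  duration
0  android     112.5
1      ios     569.0
2      mac     471.5
3      web     496.5
4      win     450.0
take 3 rows with largest duration:
  device  duration
1    ios     569.0
3    web     496.5
2    mac     471.5
Hence 471.5.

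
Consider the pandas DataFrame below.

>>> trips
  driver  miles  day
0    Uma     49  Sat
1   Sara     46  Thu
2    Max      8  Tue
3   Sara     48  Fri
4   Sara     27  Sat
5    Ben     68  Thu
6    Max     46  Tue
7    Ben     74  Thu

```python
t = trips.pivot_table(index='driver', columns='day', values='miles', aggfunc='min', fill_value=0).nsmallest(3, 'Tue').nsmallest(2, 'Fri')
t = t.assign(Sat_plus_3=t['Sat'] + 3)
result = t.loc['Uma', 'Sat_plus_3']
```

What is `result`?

52

pivot: rows=driver, cols=day, min(miles):
day     Fri  Sat  Thu  Tue
driver                    
Ben       0    0   68    0
Max       0    0    0    8
Sara     48   27   46    0
Uma       0   49    0    0
take 3 rows with smallest Tue:
day     Fri  Sat  Thu  Tue
driver                    
Ben       0    0   68    0
Sara     48   27   46    0
Uma       0   49    0    0
take 2 rows with smallest Fri:
day     Fri  Sat  Thu  Tue
driver                    
Ben       0    0   68    0
Uma       0   49    0    0
add column Sat_plus_3 = t['Sat'] + 3:
day     Fri  Sat  Thu  Tue  Sat_plus_3
driver                                
Ben       0    0   68    0           3
Uma       0   49    0    0          52
Taking the value at row 'Uma', column 'Sat_plus_3' gives 52.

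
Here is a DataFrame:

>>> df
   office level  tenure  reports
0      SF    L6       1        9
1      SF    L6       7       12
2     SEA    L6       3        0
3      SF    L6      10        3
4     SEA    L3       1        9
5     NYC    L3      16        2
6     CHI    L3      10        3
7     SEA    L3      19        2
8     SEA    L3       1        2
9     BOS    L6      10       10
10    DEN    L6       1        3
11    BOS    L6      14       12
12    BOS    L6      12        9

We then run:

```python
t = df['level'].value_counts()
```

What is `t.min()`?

5

value_counts of level:
level
L6    8
L3    5
Name: count, dtype: int64
Finally, min of the resulting series = 5.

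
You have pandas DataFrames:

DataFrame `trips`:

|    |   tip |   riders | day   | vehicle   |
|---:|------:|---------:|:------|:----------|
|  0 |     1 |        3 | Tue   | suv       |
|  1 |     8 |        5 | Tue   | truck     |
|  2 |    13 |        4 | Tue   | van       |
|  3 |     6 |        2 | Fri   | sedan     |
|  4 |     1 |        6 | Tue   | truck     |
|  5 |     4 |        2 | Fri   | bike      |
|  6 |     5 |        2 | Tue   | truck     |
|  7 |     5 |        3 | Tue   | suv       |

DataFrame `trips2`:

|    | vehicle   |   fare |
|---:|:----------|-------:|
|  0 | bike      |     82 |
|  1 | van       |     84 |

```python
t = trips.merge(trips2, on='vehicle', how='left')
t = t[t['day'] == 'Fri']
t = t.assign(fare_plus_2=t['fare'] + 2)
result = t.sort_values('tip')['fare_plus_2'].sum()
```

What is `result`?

merge on 'vehicle' (how='left') → 8 rows:
   tip  riders  day vehicle  fare
0    1       3  Tue     suv   NaN
1    8       5  Tue   truck   NaN
2   13       4  Tue     van  84.0
3    6       2  Fri   sedan   NaN
4    1       6  Tue   truck   NaN
5    4       2  Fri    bike  82.0
6    5       2  Tue   truck   NaN
7    5       3  Tue     suv   NaN
filter rows where day == 'Fri':
   tip  riders  day vehicle  fare
3    6       2  Fri   sedan   NaN
5    4       2  Fri    bike  82.0
add column fare_plus_2 = t['fare'] + 2:
   tip  riders  day vehicle  fare  fare_plus_2
3    6       2  Fri   sedan   NaN          NaN
5    4       2  Fri    bike  82.0         84.0
sort by tip:
   tip  riders  day vehicle  fare  fare_plus_2
5    4       2  Fri    bike  82.0         84.0
3    6       2  Fri   sedan   NaN          NaN
The sum of column 'fare_plus_2' is 84.0.

84.0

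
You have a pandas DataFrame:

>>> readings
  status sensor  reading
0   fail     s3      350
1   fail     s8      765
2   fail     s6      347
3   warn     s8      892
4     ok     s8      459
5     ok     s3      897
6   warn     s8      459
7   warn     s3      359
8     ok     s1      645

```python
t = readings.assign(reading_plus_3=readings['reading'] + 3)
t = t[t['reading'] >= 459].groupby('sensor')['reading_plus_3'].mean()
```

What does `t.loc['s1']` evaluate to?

add column reading_plus_3 = readings['reading'] + 3:
  status sensor  reading  reading_plus_3
0   fail     s3      350             353
1   fail     s8      765             768
2   fail     s6      347             350
3   warn     s8      892             895
4     ok     s8      459             462
5     ok     s3      897             900
6   warn     s8      459             462
7   warn     s3      359             362
8     ok     s1      645             648
filter rows where reading >= 459:
  status sensor  reading  reading_plus_3
1   fail     s8      765             768
3   warn     s8      892             895
4     ok     s8      459             462
5     ok     s3      897             900
6   warn     s8      459             462
8     ok     s1      645             648
group by sensor, mean of reading_plus_3:
sensor
s1    648.00
s3    900.00
s8    646.75
Name: reading_plus_3, dtype: float64
Hence 648.0.

648.0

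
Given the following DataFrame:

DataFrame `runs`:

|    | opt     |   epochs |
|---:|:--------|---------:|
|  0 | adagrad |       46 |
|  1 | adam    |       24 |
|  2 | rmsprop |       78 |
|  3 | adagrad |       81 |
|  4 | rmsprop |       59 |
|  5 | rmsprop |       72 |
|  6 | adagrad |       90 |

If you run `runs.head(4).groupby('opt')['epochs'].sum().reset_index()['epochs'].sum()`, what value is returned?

take first 4 rows:
       opt  epochs
0  adagrad      46
1     adam      24
2  rmsprop      78
3  adagrad      81
group by opt, sum of epochs:
opt
adagrad    127
adam        24
rmsprop     78
Name: epochs, dtype: int64
reset_index():
       opt  epochs
0  adagrad     127
1     adam      24
2  rmsprop      78

229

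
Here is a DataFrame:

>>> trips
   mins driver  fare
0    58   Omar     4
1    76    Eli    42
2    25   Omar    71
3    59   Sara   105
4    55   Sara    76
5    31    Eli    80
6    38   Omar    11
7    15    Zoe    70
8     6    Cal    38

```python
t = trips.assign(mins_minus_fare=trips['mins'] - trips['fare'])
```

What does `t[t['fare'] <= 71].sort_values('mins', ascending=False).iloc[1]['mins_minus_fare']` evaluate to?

add column mins_minus_fare = trips['mins'] - trips['fare']:
   mins driver  fare  mins_minus_fare
0    58   Omar     4               54
1    76    Eli    42               34
2    25   Omar    71              -46
3    59   Sara   105              -46
4    55   Sara    76              -21
5    31    Eli    80              -49
6    38   Omar    11               27
7    15    Zoe    70              -55
8     6    Cal    38              -32
filter rows where fare <= 71:
   mins driver  fare  mins_minus_fare
0    58   Omar     4               54
1    76    Eli    42               34
2    25   Omar    71              -46
6    38   Omar    11               27
7    15    Zoe    70              -55
8     6    Cal    38              -32
sort by mins descending:
   mins driver  fare  mins_minus_fare
1    76    Eli    42               34
0    58   Omar     4               54
6    38   Omar    11               27
2    25   Omar    71              -46
7    15    Zoe    70              -55
8     6    Cal    38              -32
Hence 54.

54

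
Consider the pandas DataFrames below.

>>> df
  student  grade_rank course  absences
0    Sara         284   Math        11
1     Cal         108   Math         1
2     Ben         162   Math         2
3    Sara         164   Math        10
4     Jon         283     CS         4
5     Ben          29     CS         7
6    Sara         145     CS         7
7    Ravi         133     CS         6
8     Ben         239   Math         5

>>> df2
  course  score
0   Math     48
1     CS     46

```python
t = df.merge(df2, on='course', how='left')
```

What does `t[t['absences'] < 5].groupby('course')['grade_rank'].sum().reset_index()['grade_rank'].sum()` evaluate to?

553

merge on 'course' (how='left') → 9 rows:
  student  grade_rank course  absences  score
0    Sara         284   Math        11     48
1     Cal         108   Math         1     48
2     Ben         162   Math         2     48
3    Sara         164   Math        10     48
4     Jon         283     CS         4     46
5     Ben          29     CS         7     46
6    Sara         145     CS         7     46
7    Ravi         133     CS         6     46
8     Ben         239   Math         5     48
filter rows where absences < 5:
  student  grade_rank course  absences  score
1     Cal         108   Math         1     48
2     Ben         162   Math         2     48
4     Jon         283     CS         4     46
group by course, sum of grade_rank:
course
CS      283
Math    270
Name: grade_rank, dtype: int64
reset_index():
  course  grade_rank
0     CS         283
1   Math         270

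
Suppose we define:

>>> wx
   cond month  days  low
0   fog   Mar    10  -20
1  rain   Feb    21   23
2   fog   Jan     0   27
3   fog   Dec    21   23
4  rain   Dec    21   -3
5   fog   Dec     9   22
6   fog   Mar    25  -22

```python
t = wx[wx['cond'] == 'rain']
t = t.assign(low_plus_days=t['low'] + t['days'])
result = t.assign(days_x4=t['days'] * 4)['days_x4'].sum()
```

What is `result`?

168

filter rows where cond == 'rain':
   cond month  days  low
1  rain   Feb    21   23
4  rain   Dec    21   -3
add column low_plus_days = t['low'] + t['days']:
   cond month  days  low  low_plus_days
1  rain   Feb    21   23             44
4  rain   Dec    21   -3             18
add column days_x4 = t['days'] * 4:
   cond month  days  low  low_plus_days  days_x4
1  rain   Feb    21   23             44       84
4  rain   Dec    21   -3             18       84
Finally, sum of column 'days_x4' = 168.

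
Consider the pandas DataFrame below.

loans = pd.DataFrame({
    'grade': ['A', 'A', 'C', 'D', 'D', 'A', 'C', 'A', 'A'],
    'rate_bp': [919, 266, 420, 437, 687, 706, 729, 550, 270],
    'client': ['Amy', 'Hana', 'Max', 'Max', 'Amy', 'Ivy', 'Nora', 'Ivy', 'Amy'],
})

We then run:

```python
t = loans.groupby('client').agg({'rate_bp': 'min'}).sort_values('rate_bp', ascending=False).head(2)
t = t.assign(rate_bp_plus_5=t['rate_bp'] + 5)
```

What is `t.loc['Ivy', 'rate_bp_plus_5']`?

555

group by client, min of rate_bp:
        rate_bp
client         
Amy         270
Hana        266
Ivy         550
Max         420
Nora        729
sort by rate_bp descending:
        rate_bp
client         
Nora        729
Ivy         550
Max         420
Amy         270
Hana        266
take first 2 rows:
        rate_bp
client         
Nora        729
Ivy         550
add column rate_bp_plus_5 = t['rate_bp'] + 5:
        rate_bp  rate_bp_plus_5
client                         
Nora        729             734
Ivy         550             555
Taking the value at row 'Ivy', column 'rate_bp_plus_5' gives 555.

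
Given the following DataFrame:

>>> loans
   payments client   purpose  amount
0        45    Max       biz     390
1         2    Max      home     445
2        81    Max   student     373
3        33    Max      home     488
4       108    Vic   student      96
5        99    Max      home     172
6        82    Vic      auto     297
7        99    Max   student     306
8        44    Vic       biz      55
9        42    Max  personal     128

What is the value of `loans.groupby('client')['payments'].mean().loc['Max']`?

group by client, mean of payments:
client
Max    57.285714
Vic    78.000000
Name: payments, dtype: float64

57.2857142857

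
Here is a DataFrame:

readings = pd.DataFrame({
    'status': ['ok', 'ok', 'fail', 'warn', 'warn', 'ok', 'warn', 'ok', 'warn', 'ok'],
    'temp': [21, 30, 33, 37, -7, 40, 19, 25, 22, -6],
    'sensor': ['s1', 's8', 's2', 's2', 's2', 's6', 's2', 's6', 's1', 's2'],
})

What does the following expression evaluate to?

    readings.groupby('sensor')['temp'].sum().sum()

214

group by sensor, sum of temp:
sensor
s1    43
s2    76
s6    65
s8    30
Name: temp, dtype: int64
So sum() = 214.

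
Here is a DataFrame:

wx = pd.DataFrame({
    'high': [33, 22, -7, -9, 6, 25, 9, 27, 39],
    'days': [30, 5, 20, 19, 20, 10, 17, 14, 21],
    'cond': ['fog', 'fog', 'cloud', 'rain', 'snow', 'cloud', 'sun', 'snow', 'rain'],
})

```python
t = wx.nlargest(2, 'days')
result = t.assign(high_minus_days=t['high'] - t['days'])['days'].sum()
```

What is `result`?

take 2 rows with largest days:
   high  days  cond
0    33    30   fog
8    39    21  rain
add column high_minus_days = t['high'] - t['days']:
   high  days  cond  high_minus_days
0    33    30   fog                3
8    39    21  rain               18
Hence 51.

51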